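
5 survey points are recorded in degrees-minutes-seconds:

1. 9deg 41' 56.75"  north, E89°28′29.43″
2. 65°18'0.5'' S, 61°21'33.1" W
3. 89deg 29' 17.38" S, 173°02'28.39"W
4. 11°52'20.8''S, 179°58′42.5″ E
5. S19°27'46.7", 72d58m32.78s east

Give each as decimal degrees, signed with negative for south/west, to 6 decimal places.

1. 9.699097, 89.474842
2. -65.300139, -61.359194
3. -89.488161, -173.041219
4. -11.872444, 179.978472
5. -19.462972, 72.975772

Point 1:
  Lat: 9° + 41/60 + 56.75/3600 = 9 + 0.683333 + 0.015764 = 9.6990972
  N → positive
  Lon: 28′ + 29.43″ = 28.49050′; 89 + 28.49050/60 = 89.4748417
  E → positive
Point 2:
  Latitude: 18′ + 0.5″ = 18.00833′; 65 + 18.00833/60 = 65.3001389
  hemisphere S, so the sign is −
  λ: 61 + 21/60 + 33.1/3600 = 61.3591944
  hemisphere W, so the sign is −
Point 3:
  Lat: 29′ + 17.38″ = 29.28967′; 89 + 29.28967/60 = 89.4881611
  S → negative
  Longitude: 173° + 2/60 + 28.39/3600 = 173 + 0.033333 + 0.007886 = 173.0412194
  hemisphere W, so the sign is −
Point 4:
  Latitude: 11 + 52/60 + 20.8/3600 = 11.8724444
  S → negative
  Lon: 179 + 58/60 + 42.5/3600 = 179.9784722
  E ⇒ keep positive
Point 5:
  φ: 19 + 27/60 + 46.7/3600 = 19.4629722
  S ⇒ negate
  Lon: 72° + 58/60 + 32.78/3600 = 72 + 0.966667 + 0.009106 = 72.9757722
  E → positive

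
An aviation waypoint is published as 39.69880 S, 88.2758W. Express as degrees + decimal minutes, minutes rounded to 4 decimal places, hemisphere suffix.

39° 41.9280′ S, 88° 16.5480′ W

φ: minutes = (39.698800 − 39) × 60 = 41.928000
Longitude: 88° + 0.275800 × 60 = 88° 16.548000′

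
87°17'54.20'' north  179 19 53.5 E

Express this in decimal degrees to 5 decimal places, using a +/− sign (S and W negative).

87.29839, 179.33153

Lat: 87 + 17/60 + 54.2/3600 = 87.298389
N → positive
λ: 179 + 19/60 + 53.5/3600 = 179.331528
E → positive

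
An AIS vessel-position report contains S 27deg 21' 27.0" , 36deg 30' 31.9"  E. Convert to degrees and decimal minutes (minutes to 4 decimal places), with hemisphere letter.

φ: 21 + 27/60 = 21.450000′
Longitude: 30 + 31.9/60 = 30.531667′

27° 21.4500′ S, 36° 30.5317′ E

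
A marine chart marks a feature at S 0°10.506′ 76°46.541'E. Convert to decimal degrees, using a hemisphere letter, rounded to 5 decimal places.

φ: 0 + 10.506/60 = 0.175100
λ: 46.541′ = 0.775683°; total 76.775683

0.17510° S, 76.77568° E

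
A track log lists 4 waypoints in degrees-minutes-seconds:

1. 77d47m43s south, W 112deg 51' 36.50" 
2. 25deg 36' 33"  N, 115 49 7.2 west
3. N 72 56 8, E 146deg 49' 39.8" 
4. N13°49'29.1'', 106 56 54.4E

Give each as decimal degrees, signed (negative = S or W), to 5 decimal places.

1. -77.79528, -112.86014
2. 25.60917, -115.81867
3. 72.93556, 146.82772
4. 13.82475, 106.94844

Point 1:
  φ: 47′ + 43″ = 47.71667′; 77 + 47.71667/60 = 77.795278
  S ⇒ negate
  λ: 51′ + 36.5″ = 51.60833′; 112 + 51.60833/60 = 112.860139
  hemisphere W, so the sign is −
Point 2:
  Lat: 25° + 36/60 + 33/3600 = 25 + 0.600000 + 0.009167 = 25.609167
  N → positive
  Longitude: 49′ + 7.2″ = 49.12000′; 115 + 49.12000/60 = 115.818667
  W → negative
Point 3:
  Latitude: 72 + 56/60 + 8/3600 = 72.935556
  N → positive
  Lon: 49′ + 39.8″ = 49.66333′; 146 + 49.66333/60 = 146.827722
  E → positive
Point 4:
  Lat: 13 + 49/60 + 29.1/3600 = 13.824750
  N → positive
  λ: 106° + 56/60 + 54.4/3600 = 106 + 0.933333 + 0.015111 = 106.948444
  E ⇒ keep positive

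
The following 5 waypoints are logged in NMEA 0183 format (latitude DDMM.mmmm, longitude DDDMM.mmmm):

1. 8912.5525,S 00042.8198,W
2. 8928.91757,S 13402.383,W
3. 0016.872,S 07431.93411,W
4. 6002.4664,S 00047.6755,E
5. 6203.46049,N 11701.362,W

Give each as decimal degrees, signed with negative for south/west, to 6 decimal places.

1. -89.209208, -0.713663
2. -89.481960, -134.039717
3. -0.281200, -74.532235
4. -60.041107, 0.794592
5. 62.057675, -117.022700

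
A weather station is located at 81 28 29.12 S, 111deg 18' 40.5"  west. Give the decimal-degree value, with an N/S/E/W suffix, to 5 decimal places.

Lat: 81° + 28/60 + 29.12/3600 = 81 + 0.466667 + 0.008089 = 81.474756
Longitude: 111° + 18/60 + 40.5/3600 = 111 + 0.300000 + 0.011250 = 111.311250

81.47476° S, 111.31125° W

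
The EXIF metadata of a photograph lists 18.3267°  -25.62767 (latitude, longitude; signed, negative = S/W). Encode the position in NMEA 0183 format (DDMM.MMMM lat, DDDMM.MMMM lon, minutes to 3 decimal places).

1819.602,N / 02537.660,W

φ: fractional part 0.326700 → 19.60200 minutes
Longitude is negative → W; |value| = 25.627670
Lon: fractional part 0.627670 → 37.66020 minutes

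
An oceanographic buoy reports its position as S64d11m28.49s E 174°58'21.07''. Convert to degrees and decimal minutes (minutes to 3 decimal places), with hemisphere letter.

Latitude: seconds/60 = 0.47483; minutes = 11 + 0.47483 = 11.47483
Longitude: 58 + 21.07/60 = 58.35117′

64° 11.475′ S, 174° 58.351′ E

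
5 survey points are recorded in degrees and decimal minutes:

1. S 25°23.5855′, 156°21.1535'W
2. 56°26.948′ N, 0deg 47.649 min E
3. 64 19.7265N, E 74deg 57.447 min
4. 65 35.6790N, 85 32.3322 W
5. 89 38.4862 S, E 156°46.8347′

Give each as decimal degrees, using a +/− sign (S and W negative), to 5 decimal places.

Point 1:
  Latitude: 25 + 23.5855/60 = 25.393092
  S ⇒ negate
  Lon: 21.1535′ = 0.352558°; total 156.352558
  W → negative
Point 2:
  Lat: 56 + 26.948/60 = 56.449133
  N → positive
  λ: 47.649′ = 0.794150°; total 0.794150
  E ⇒ keep positive
Point 3:
  Lat: 19.7265′ = 0.328775°; total 64.328775
  N ⇒ keep positive
  Lon: 74 + 57.447/60 = 74.957450
  E ⇒ keep positive
Point 4:
  Lat: 35.679′ = 0.594650°; total 65.594650
  N ⇒ keep positive
  Longitude: 85 + 32.3322/60 = 85.538870
  W → negative
Point 5:
  φ: 38.4862′ = 0.641437°; total 89.641437
  S → negative
  Lon: 46.8347′ = 0.780578°; total 156.780578
  E → positive

1. -25.39309, -156.35256
2. 56.44913, 0.79415
3. 64.32878, 74.95745
4. 65.59465, -85.53887
5. -89.64144, 156.78058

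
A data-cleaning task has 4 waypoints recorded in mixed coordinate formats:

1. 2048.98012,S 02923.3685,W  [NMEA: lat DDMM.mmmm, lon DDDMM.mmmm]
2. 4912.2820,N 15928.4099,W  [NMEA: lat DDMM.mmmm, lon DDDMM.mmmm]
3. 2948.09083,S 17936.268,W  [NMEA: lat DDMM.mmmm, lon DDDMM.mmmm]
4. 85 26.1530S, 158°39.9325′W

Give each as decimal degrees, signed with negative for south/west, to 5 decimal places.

1. -20.81634, -29.38948
2. 49.20470, -159.47350
3. -29.80151, -179.60447
4. -85.43588, -158.66554

Point 1:
  φ: degrees = first 2 digits = 20, minutes = 48.98012; 20 + 48.98012/60 = 20.816335
  hemisphere S, so the sign is −
  λ: degrees = first 3 digits = 29, minutes = 23.3685; 29 + 23.3685/60 = 29.389475
  W ⇒ negate
Point 2:
  φ: degrees = first 2 digits = 49, minutes = 12.282; 49 + 12.282/60 = 49.204700
  N → positive
  Lon: degrees = first 3 digits = 159, minutes = 28.4099; 159 + 28.4099/60 = 159.473498
  W → negative
Point 3:
  φ: split at 2 digits → 29° and 48.09083′; 29 + 48.09083/60 = 29.801514
  S ⇒ negate
  λ: split at 3 digits → 179° and 36.268′; 179 + 36.268/60 = 179.604467
  hemisphere W, so the sign is −
Point 4:
  Latitude: 85 + 26.153/60 = 85.435883
  S → negative
  λ: 158 + 39.9325/60 = 158.665542
  W ⇒ negate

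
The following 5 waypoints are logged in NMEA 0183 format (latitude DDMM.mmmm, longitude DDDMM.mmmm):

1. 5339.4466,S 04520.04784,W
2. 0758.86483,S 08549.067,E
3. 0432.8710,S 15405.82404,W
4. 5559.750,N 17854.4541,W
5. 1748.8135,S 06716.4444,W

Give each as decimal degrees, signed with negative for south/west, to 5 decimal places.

1. -53.65744, -45.33413
2. -7.98108, 85.81778
3. -4.54785, -154.09707
4. 55.99583, -178.90757
5. -17.81356, -67.27407

Point 1:
  φ: degrees = first 2 digits = 53, minutes = 39.4466; 53 + 39.4466/60 = 53.657443
  S ⇒ negate
  Longitude: degrees = first 3 digits = 45, minutes = 20.04784; 45 + 20.04784/60 = 45.334131
  W → negative
Point 2:
  Latitude: degrees = first 2 digits = 7, minutes = 58.86483; 7 + 58.86483/60 = 7.981081
  hemisphere S, so the sign is −
  Lon: split at 3 digits → 085° and 49.067′; 85 + 49.067/60 = 85.817783
  E ⇒ keep positive
Point 3:
  φ: split at 2 digits → 04° and 32.871′; 4 + 32.871/60 = 4.547850
  S ⇒ negate
  Lon: split at 3 digits → 154° and 5.82404′; 154 + 5.82404/60 = 154.097067
  hemisphere W, so the sign is −
Point 4:
  Latitude: split at 2 digits → 55° and 59.75′; 55 + 59.75/60 = 55.995833
  N → positive
  λ: degrees = first 3 digits = 178, minutes = 54.4541; 178 + 54.4541/60 = 178.907568
  hemisphere W, so the sign is −
Point 5:
  Latitude: split at 2 digits → 17° and 48.8135′; 17 + 48.8135/60 = 17.813558
  S ⇒ negate
  Longitude: degrees = first 3 digits = 67, minutes = 16.4444; 67 + 16.4444/60 = 67.274073
  W → negative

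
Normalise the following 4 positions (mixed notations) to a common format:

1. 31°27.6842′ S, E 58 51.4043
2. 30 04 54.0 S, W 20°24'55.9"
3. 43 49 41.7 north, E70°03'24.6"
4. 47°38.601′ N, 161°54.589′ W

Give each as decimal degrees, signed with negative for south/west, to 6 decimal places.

1. -31.461403, 58.856738
2. -30.081667, -20.415528
3. 43.828250, 70.056833
4. 47.643350, -161.909817

Point 1:
  Lat: 31 + 27.6842/60 = 31.4614033
  S → negative
  Lon: 58 + 51.4043/60 = 58.8567383
  E → positive
Point 2:
  Lat: 30 + 4/60 + 54/3600 = 30.0816667
  S ⇒ negate
  Lon: 20 + 24/60 + 55.9/3600 = 20.4155278
  W → negative
Point 3:
  φ: 43° + 49/60 + 41.7/3600 = 43 + 0.816667 + 0.011583 = 43.8282500
  N → positive
  Longitude: 70° + 3/60 + 24.6/3600 = 70 + 0.050000 + 0.006833 = 70.0568333
  E → positive
Point 4:
  φ: 38.601′ = 0.643350°; total 47.6433500
  N ⇒ keep positive
  Longitude: 161 + 54.589/60 = 161.9098167
  W → negative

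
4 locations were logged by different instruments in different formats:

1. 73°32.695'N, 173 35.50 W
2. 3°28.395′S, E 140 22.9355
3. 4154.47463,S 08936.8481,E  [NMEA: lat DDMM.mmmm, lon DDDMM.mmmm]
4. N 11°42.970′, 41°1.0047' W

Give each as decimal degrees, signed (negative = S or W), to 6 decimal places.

Point 1:
  Lat: 32.695′ = 0.544917°; total 73.5449167
  N → positive
  Lon: 35.5′ = 0.591667°; total 173.5916667
  W → negative
Point 2:
  Latitude: 28.395′ = 0.473250°; total 3.4732500
  S ⇒ negate
  λ: 22.9355′ = 0.382258°; total 140.3822583
  E ⇒ keep positive
Point 3:
  Lat: degrees = first 2 digits = 41, minutes = 54.47463; 41 + 54.47463/60 = 41.9079105
  S → negative
  λ: degrees = first 3 digits = 89, minutes = 36.8481; 89 + 36.8481/60 = 89.6141350
  E → positive
Point 4:
  Lat: 42.97′ = 0.716167°; total 11.7161667
  N ⇒ keep positive
  Lon: 1.0047′ = 0.016745°; total 41.0167450
  hemisphere W, so the sign is −

1. 73.544917, -173.591667
2. -3.473250, 140.382258
3. -41.907911, 89.614135
4. 11.716167, -41.016745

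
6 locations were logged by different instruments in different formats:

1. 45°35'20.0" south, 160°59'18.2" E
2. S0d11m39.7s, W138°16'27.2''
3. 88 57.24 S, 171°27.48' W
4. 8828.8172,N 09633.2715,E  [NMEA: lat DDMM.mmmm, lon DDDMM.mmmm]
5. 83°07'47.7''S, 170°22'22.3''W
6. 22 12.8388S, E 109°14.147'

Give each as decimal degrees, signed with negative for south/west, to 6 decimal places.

1. -45.588889, 160.988389
2. -0.194361, -138.274222
3. -88.954000, -171.458000
4. 88.480287, 96.554525
5. -83.129917, -170.372861
6. -22.213980, 109.235783

Point 1:
  φ: 35′ + 20″ = 35.33333′; 45 + 35.33333/60 = 45.5888889
  S → negative
  Longitude: 160° + 59/60 + 18.2/3600 = 160 + 0.983333 + 0.005056 = 160.9883889
  E → positive
Point 2:
  Lat: 11′ + 39.7″ = 11.66167′; 0 + 11.66167/60 = 0.1943611
  S → negative
  λ: 138 + 16/60 + 27.2/3600 = 138.2742222
  hemisphere W, so the sign is −
Point 3:
  Lat: 57.24′ = 0.954000°; total 88.9540000
  S → negative
  Lon: 27.48′ = 0.458000°; total 171.4580000
  W ⇒ negate
Point 4:
  φ: split at 2 digits → 88° and 28.8172′; 88 + 28.8172/60 = 88.4802867
  N → positive
  Longitude: degrees = first 3 digits = 96, minutes = 33.2715; 96 + 33.2715/60 = 96.5545250
  E → positive
Point 5:
  Latitude: 83° + 7/60 + 47.7/3600 = 83 + 0.116667 + 0.013250 = 83.1299167
  hemisphere S, so the sign is −
  λ: 170 + 22/60 + 22.3/3600 = 170.3728611
  W → negative
Point 6:
  Lat: 12.8388′ = 0.213980°; total 22.2139800
  hemisphere S, so the sign is −
  λ: 14.147′ = 0.235783°; total 109.2357833
  E ⇒ keep positive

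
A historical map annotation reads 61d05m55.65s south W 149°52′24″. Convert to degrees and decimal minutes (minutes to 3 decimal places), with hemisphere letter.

61° 5.928′ S, 149° 52.400′ W

φ: seconds/60 = 0.92750; minutes = 5 + 0.92750 = 5.92750
λ: seconds/60 = 0.40000; minutes = 52 + 0.40000 = 52.40000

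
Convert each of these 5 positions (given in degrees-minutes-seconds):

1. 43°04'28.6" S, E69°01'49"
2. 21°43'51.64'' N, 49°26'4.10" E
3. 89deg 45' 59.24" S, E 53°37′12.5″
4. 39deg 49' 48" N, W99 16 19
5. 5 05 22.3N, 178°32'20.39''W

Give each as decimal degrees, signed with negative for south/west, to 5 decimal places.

1. -43.07461, 69.03028
2. 21.73101, 49.43447
3. -89.76646, 53.62014
4. 39.83000, -99.27194
5. 5.08953, -178.53900

Point 1:
  φ: 4′ + 28.6″ = 4.47667′; 43 + 4.47667/60 = 43.074611
  S → negative
  λ: 69° + 1/60 + 49/3600 = 69 + 0.016667 + 0.013611 = 69.030278
  E ⇒ keep positive
Point 2:
  Lat: 21° + 43/60 + 51.64/3600 = 21 + 0.716667 + 0.014344 = 21.731011
  N → positive
  Lon: 49 + 26/60 + 4.1/3600 = 49.434472
  E ⇒ keep positive
Point 3:
  Lat: 89° + 45/60 + 59.24/3600 = 89 + 0.750000 + 0.016456 = 89.766456
  S ⇒ negate
  Longitude: 37′ + 12.5″ = 37.20833′; 53 + 37.20833/60 = 53.620139
  E ⇒ keep positive
Point 4:
  φ: 39° + 49/60 + 48/3600 = 39 + 0.816667 + 0.013333 = 39.830000
  N ⇒ keep positive
  Longitude: 99 + 16/60 + 19/3600 = 99.271944
  W ⇒ negate
Point 5:
  φ: 5 + 5/60 + 22.3/3600 = 5.089528
  N ⇒ keep positive
  λ: 178 + 32/60 + 20.39/3600 = 178.538997
  W ⇒ negate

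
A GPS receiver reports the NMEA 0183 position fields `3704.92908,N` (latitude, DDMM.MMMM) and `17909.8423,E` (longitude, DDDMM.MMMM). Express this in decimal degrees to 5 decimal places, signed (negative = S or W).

37.08215, 179.16404

Lat: degrees = first 2 digits = 37, minutes = 4.92908; 37 + 4.92908/60 = 37.082151
N → positive
λ: degrees = first 3 digits = 179, minutes = 9.8423; 179 + 9.8423/60 = 179.164038
E → positive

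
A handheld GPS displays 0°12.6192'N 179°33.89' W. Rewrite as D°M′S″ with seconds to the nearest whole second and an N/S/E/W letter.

0°12′37″ N, 179°33′53″ W

Latitude: fractional minutes 0.61920 × 60 = 37.15″
Lon: fractional minutes 0.89000 × 60 = 53.40″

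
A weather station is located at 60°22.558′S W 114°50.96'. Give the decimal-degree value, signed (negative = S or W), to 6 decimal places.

-60.375967, -114.849333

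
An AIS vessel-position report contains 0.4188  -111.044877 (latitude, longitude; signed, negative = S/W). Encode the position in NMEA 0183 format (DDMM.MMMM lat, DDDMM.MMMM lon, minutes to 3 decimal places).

0025.128,N / 11102.693,W

φ: minutes = (0.418800 − 0) × 60 = 25.12800
Longitude is negative → W; |value| = 111.044877
λ: minutes = (111.044877 − 111) × 60 = 2.69262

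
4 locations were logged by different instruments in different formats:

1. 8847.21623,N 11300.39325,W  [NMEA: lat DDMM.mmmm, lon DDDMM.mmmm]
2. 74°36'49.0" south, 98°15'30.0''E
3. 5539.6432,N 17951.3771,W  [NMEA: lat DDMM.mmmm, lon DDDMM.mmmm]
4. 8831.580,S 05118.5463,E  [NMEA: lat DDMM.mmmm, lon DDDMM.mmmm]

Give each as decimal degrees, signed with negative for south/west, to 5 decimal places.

Point 1:
  φ: split at 2 digits → 88° and 47.21623′; 88 + 47.21623/60 = 88.786937
  N → positive
  Longitude: split at 3 digits → 113° and 0.39325′; 113 + 0.39325/60 = 113.006554
  W → negative
Point 2:
  Latitude: 36′ + 49″ = 36.81667′; 74 + 36.81667/60 = 74.613611
  hemisphere S, so the sign is −
  Longitude: 98 + 15/60 + 30/3600 = 98.258333
  E ⇒ keep positive
Point 3:
  φ: degrees = first 2 digits = 55, minutes = 39.6432; 55 + 39.6432/60 = 55.660720
  N → positive
  λ: split at 3 digits → 179° and 51.3771′; 179 + 51.3771/60 = 179.856285
  W ⇒ negate
Point 4:
  Lat: degrees = first 2 digits = 88, minutes = 31.58; 88 + 31.58/60 = 88.526333
  hemisphere S, so the sign is −
  Longitude: degrees = first 3 digits = 51, minutes = 18.5463; 51 + 18.5463/60 = 51.309105
  E → positive

1. 88.78694, -113.00655
2. -74.61361, 98.25833
3. 55.66072, -179.85629
4. -88.52633, 51.30911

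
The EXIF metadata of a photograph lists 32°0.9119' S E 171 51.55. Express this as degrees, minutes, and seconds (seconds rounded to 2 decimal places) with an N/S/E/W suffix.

φ: 0.91190′ → 0′ and 0.91190 × 60 = 54.7140″
λ: 51.55000′ → 51′ and 0.55000 × 60 = 33.0000″

32°00′54.71″ S, 171°51′33.00″ E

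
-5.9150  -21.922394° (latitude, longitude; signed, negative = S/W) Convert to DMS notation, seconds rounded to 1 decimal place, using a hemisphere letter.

Latitude is negative → S; |value| = 5.915000
φ: 0.915000° → 54.90000′; 0.90000 × 60 = 54.000″
Longitude is negative → W; |value| = 21.922394
λ: 0.922394 × 60 = 55.34364′ → 55′, remainder × 60 = 20.618″

5°54′54.0″ S, 21°55′20.6″ W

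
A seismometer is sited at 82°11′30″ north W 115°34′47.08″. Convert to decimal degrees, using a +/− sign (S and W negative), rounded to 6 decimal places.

Lat: 82° + 11/60 + 30/3600 = 82 + 0.183333 + 0.008333 = 82.1916667
N → positive
λ: 115 + 34/60 + 47.08/3600 = 115.5797444
hemisphere W, so the sign is −

82.191667, -115.579744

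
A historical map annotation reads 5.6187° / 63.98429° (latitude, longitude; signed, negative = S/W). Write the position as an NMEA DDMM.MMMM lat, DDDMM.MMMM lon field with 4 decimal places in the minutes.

Latitude: 5° + 0.618700 × 60 = 5° 37.122000′
Longitude: 63° + 0.984290 × 60 = 63° 59.057400′

0537.1220,N / 06359.0574,E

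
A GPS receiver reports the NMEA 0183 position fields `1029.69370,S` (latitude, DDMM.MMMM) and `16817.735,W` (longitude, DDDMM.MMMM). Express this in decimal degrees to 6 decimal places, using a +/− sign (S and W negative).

-10.494895, -168.295583

Lat: split at 2 digits → 10° and 29.6937′; 10 + 29.6937/60 = 10.4948950
hemisphere S, so the sign is −
Lon: degrees = first 3 digits = 168, minutes = 17.735; 168 + 17.735/60 = 168.2955833
W → negative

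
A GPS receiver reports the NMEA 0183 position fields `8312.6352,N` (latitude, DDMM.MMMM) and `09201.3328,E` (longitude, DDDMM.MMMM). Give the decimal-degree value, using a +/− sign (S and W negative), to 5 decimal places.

83.21059, 92.02221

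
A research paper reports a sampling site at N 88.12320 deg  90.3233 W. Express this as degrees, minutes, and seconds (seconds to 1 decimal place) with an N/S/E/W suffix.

88°07′23.5″ N, 90°19′23.9″ W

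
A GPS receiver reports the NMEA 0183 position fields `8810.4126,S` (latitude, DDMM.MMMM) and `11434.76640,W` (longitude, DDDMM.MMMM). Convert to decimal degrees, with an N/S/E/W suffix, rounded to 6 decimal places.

Lat: split at 2 digits → 88° and 10.4126′; 88 + 10.4126/60 = 88.1735433
λ: split at 3 digits → 114° and 34.7664′; 114 + 34.7664/60 = 114.5794400

88.173543° S, 114.579440° W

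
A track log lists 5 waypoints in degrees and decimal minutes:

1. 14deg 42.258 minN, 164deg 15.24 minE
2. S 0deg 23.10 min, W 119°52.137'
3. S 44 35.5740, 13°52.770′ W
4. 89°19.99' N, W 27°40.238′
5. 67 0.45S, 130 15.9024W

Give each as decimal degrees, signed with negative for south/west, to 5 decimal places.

Point 1:
  φ: 42.258′ = 0.704300°; total 14.704300
  N → positive
  Longitude: 164 + 15.24/60 = 164.254000
  E → positive
Point 2:
  Latitude: 0 + 23.1/60 = 0.385000
  S → negative
  Longitude: 52.137′ = 0.868950°; total 119.868950
  W ⇒ negate
Point 3:
  Latitude: 44 + 35.574/60 = 44.592900
  S ⇒ negate
  λ: 52.77′ = 0.879500°; total 13.879500
  W ⇒ negate
Point 4:
  φ: 89 + 19.99/60 = 89.333167
  N ⇒ keep positive
  Longitude: 27 + 40.238/60 = 27.670633
  hemisphere W, so the sign is −
Point 5:
  Latitude: 0.45′ = 0.007500°; total 67.007500
  S ⇒ negate
  Longitude: 130 + 15.9024/60 = 130.265040
  hemisphere W, so the sign is −

1. 14.70430, 164.25400
2. -0.38500, -119.86895
3. -44.59290, -13.87950
4. 89.33317, -27.67063
5. -67.00750, -130.26504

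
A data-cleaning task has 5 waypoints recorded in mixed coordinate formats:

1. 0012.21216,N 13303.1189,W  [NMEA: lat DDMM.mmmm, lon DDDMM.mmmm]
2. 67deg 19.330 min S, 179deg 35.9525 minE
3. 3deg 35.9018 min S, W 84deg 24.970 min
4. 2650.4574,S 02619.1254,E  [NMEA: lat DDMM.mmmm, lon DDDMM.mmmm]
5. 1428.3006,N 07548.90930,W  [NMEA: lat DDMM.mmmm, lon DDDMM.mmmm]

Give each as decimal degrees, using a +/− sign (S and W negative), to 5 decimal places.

Point 1:
  Lat: split at 2 digits → 00° and 12.21216′; 0 + 12.21216/60 = 0.203536
  N ⇒ keep positive
  Lon: degrees = first 3 digits = 133, minutes = 3.1189; 133 + 3.1189/60 = 133.051982
  W ⇒ negate
Point 2:
  φ: 67 + 19.33/60 = 67.322167
  hemisphere S, so the sign is −
  Longitude: 179 + 35.9525/60 = 179.599208
  E ⇒ keep positive
Point 3:
  φ: 35.9018′ = 0.598363°; total 3.598363
  S ⇒ negate
  λ: 84 + 24.97/60 = 84.416167
  hemisphere W, so the sign is −
Point 4:
  Lat: split at 2 digits → 26° and 50.4574′; 26 + 50.4574/60 = 26.840957
  hemisphere S, so the sign is −
  λ: split at 3 digits → 026° and 19.1254′; 26 + 19.1254/60 = 26.318757
  E ⇒ keep positive
Point 5:
  Lat: degrees = first 2 digits = 14, minutes = 28.3006; 14 + 28.3006/60 = 14.471677
  N ⇒ keep positive
  λ: degrees = first 3 digits = 75, minutes = 48.9093; 75 + 48.9093/60 = 75.815155
  W → negative

1. 0.20354, -133.05198
2. -67.32217, 179.59921
3. -3.59836, -84.41617
4. -26.84096, 26.31876
5. 14.47168, -75.81516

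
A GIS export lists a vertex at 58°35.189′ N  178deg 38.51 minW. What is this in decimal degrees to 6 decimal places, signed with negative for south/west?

φ: 58 + 35.189/60 = 58.5864833
N ⇒ keep positive
Longitude: 178 + 38.51/60 = 178.6418333
W → negative

58.586483, -178.641833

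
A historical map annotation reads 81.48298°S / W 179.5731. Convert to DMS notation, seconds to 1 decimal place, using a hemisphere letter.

Lat: 0.482980 × 60 = 28.97880′ → 28′, remainder × 60 = 58.728″
λ: 0.573100 × 60 = 34.38600′ → 34′, remainder × 60 = 23.160″

81°28′58.7″ S, 179°34′23.2″ W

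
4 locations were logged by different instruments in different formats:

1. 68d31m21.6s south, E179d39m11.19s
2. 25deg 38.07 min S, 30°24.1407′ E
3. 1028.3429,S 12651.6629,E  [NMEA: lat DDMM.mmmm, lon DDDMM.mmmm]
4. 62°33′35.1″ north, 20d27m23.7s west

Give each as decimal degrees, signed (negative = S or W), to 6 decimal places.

Point 1:
  φ: 68° + 31/60 + 21.6/3600 = 68 + 0.516667 + 0.006000 = 68.5226667
  S ⇒ negate
  Longitude: 179 + 39/60 + 11.19/3600 = 179.6531083
  E ⇒ keep positive
Point 2:
  Latitude: 25 + 38.07/60 = 25.6345000
  S → negative
  Longitude: 24.1407′ = 0.402345°; total 30.4023450
  E ⇒ keep positive
Point 3:
  φ: split at 2 digits → 10° and 28.3429′; 10 + 28.3429/60 = 10.4723817
  hemisphere S, so the sign is −
  Lon: split at 3 digits → 126° and 51.6629′; 126 + 51.6629/60 = 126.8610483
  E ⇒ keep positive
Point 4:
  Latitude: 62 + 33/60 + 35.1/3600 = 62.5597500
  N → positive
  Longitude: 20 + 27/60 + 23.7/3600 = 20.4565833
  W → negative

1. -68.522667, 179.653108
2. -25.634500, 30.402345
3. -10.472382, 126.861048
4. 62.559750, -20.456583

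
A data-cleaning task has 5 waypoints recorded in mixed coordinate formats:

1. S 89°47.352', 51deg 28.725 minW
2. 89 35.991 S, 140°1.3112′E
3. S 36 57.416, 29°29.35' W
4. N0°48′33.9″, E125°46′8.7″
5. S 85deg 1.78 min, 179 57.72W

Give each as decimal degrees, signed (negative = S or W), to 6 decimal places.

Point 1:
  φ: 47.352′ = 0.789200°; total 89.7892000
  hemisphere S, so the sign is −
  λ: 28.725′ = 0.478750°; total 51.4787500
  W ⇒ negate
Point 2:
  Lat: 89 + 35.991/60 = 89.5998500
  S → negative
  λ: 140 + 1.3112/60 = 140.0218533
  E → positive
Point 3:
  Latitude: 36 + 57.416/60 = 36.9569333
  S ⇒ negate
  Longitude: 29 + 29.35/60 = 29.4891667
  hemisphere W, so the sign is −
Point 4:
  Latitude: 0 + 48/60 + 33.9/3600 = 0.8094167
  N ⇒ keep positive
  Lon: 125 + 46/60 + 8.7/3600 = 125.7690833
  E ⇒ keep positive
Point 5:
  φ: 85 + 1.78/60 = 85.0296667
  hemisphere S, so the sign is −
  Lon: 57.72′ = 0.962000°; total 179.9620000
  hemisphere W, so the sign is −

1. -89.789200, -51.478750
2. -89.599850, 140.021853
3. -36.956933, -29.489167
4. 0.809417, 125.769083
5. -85.029667, -179.962000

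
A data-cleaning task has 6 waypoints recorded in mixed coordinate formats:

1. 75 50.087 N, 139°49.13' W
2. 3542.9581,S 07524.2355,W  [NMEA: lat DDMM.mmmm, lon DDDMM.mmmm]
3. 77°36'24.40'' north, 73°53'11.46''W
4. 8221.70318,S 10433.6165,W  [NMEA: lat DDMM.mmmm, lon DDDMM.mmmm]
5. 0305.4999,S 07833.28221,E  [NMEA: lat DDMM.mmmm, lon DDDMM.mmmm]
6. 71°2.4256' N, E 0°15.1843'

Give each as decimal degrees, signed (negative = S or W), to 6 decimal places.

1. 75.834783, -139.818833
2. -35.715968, -75.403925
3. 77.606778, -73.886517
4. -82.361720, -104.560275
5. -3.091665, 78.554704
6. 71.040427, 0.253072

Point 1:
  Latitude: 75 + 50.087/60 = 75.8347833
  N ⇒ keep positive
  Longitude: 49.13′ = 0.818833°; total 139.8188333
  W ⇒ negate
Point 2:
  Lat: split at 2 digits → 35° and 42.9581′; 35 + 42.9581/60 = 35.7159683
  S → negative
  Lon: split at 3 digits → 075° and 24.2355′; 75 + 24.2355/60 = 75.4039250
  W ⇒ negate
Point 3:
  Lat: 36′ + 24.4″ = 36.40667′; 77 + 36.40667/60 = 77.6067778
  N → positive
  Longitude: 53′ + 11.46″ = 53.19100′; 73 + 53.19100/60 = 73.8865167
  W ⇒ negate
Point 4:
  Latitude: degrees = first 2 digits = 82, minutes = 21.70318; 82 + 21.70318/60 = 82.3617197
  hemisphere S, so the sign is −
  Lon: split at 3 digits → 104° and 33.6165′; 104 + 33.6165/60 = 104.5602750
  W → negative
Point 5:
  Latitude: degrees = first 2 digits = 3, minutes = 5.4999; 3 + 5.4999/60 = 3.0916650
  S ⇒ negate
  Lon: degrees = first 3 digits = 78, minutes = 33.28221; 78 + 33.28221/60 = 78.5547035
  E ⇒ keep positive
Point 6:
  Lat: 2.4256′ = 0.040427°; total 71.0404267
  N → positive
  Longitude: 0 + 15.1843/60 = 0.2530717
  E → positive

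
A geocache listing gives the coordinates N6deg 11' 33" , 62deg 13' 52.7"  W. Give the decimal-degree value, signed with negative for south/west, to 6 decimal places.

6.192500, -62.231306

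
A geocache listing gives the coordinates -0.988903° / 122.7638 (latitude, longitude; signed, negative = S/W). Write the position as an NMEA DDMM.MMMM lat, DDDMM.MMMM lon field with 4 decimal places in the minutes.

Latitude is negative → S; |value| = 0.988903
Latitude: 0° + 0.988903 × 60 = 0° 59.334180′
Longitude: minutes = (122.763800 − 122) × 60 = 45.828000

0059.3342,S / 12245.8280,E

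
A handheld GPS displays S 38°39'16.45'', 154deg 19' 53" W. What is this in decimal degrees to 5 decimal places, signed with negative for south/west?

-38.65457, -154.33139

Latitude: 39′ + 16.45″ = 39.27417′; 38 + 39.27417/60 = 38.654569
S → negative
Longitude: 154° + 19/60 + 53/3600 = 154 + 0.316667 + 0.014722 = 154.331389
hemisphere W, so the sign is −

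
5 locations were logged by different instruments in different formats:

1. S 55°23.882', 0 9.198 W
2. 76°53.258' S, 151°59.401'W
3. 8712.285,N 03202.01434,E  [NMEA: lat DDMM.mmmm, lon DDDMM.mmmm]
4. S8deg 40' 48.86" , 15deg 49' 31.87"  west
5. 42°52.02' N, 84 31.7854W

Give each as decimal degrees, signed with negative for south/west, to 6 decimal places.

1. -55.398033, -0.153300
2. -76.887633, -151.990017
3. 87.204750, 32.033572
4. -8.680239, -15.825519
5. 42.867000, -84.529757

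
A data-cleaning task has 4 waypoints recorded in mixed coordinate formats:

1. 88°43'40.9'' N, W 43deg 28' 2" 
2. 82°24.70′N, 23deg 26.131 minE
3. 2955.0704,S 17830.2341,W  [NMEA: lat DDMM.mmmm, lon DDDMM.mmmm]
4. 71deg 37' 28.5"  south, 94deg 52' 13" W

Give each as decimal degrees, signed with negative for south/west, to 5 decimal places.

Point 1:
  φ: 43′ + 40.9″ = 43.68167′; 88 + 43.68167/60 = 88.728028
  N ⇒ keep positive
  Longitude: 28′ + 2″ = 28.03333′; 43 + 28.03333/60 = 43.467222
  W ⇒ negate
Point 2:
  Lat: 24.7′ = 0.411667°; total 82.411667
  N ⇒ keep positive
  λ: 23 + 26.131/60 = 23.435517
  E ⇒ keep positive
Point 3:
  Latitude: split at 2 digits → 29° and 55.0704′; 29 + 55.0704/60 = 29.917840
  S ⇒ negate
  Lon: split at 3 digits → 178° and 30.2341′; 178 + 30.2341/60 = 178.503902
  W → negative
Point 4:
  Latitude: 71 + 37/60 + 28.5/3600 = 71.624583
  S ⇒ negate
  Lon: 94° + 52/60 + 13/3600 = 94 + 0.866667 + 0.003611 = 94.870278
  W → negative

1. 88.72803, -43.46722
2. 82.41167, 23.43552
3. -29.91784, -178.50390
4. -71.62458, -94.87028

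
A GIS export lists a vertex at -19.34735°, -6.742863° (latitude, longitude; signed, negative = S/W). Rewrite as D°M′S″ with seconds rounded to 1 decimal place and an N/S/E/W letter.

19°20′50.5″ S, 6°44′34.3″ W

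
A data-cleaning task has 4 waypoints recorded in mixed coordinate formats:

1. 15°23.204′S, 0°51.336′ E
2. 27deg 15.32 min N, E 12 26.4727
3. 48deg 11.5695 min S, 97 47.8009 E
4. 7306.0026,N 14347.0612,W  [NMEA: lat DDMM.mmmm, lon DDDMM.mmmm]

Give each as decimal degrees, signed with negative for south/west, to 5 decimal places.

Point 1:
  Lat: 15 + 23.204/60 = 15.386733
  hemisphere S, so the sign is −
  Lon: 0 + 51.336/60 = 0.855600
  E ⇒ keep positive
Point 2:
  φ: 15.32′ = 0.255333°; total 27.255333
  N ⇒ keep positive
  λ: 12 + 26.4727/60 = 12.441212
  E → positive
Point 3:
  φ: 48 + 11.5695/60 = 48.192825
  hemisphere S, so the sign is −
  Longitude: 97 + 47.8009/60 = 97.796682
  E ⇒ keep positive
Point 4:
  φ: split at 2 digits → 73° and 6.0026′; 73 + 6.0026/60 = 73.100043
  N → positive
  Longitude: split at 3 digits → 143° and 47.0612′; 143 + 47.0612/60 = 143.784353
  hemisphere W, so the sign is −

1. -15.38673, 0.85560
2. 27.25533, 12.44121
3. -48.19283, 97.79668
4. 73.10004, -143.78435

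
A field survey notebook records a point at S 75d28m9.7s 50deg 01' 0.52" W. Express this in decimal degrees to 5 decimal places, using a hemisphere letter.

75.46936° S, 50.01681° W

Latitude: 75° + 28/60 + 9.7/3600 = 75 + 0.466667 + 0.002694 = 75.469361
Lon: 50 + 1/60 + 0.52/3600 = 50.016811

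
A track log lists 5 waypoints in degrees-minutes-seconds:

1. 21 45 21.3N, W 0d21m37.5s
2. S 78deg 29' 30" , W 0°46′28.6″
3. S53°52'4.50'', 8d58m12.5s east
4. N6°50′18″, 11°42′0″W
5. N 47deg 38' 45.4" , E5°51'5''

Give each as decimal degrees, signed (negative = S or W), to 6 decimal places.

1. 21.755917, -0.360417
2. -78.491667, -0.774611
3. -53.867917, 8.970139
4. 6.838333, -11.700000
5. 47.645944, 5.851389

Point 1:
  φ: 21 + 45/60 + 21.3/3600 = 21.7559167
  N → positive
  Lon: 21′ + 37.5″ = 21.62500′; 0 + 21.62500/60 = 0.3604167
  hemisphere W, so the sign is −
Point 2:
  φ: 78° + 29/60 + 30/3600 = 78 + 0.483333 + 0.008333 = 78.4916667
  S → negative
  Longitude: 0° + 46/60 + 28.6/3600 = 0 + 0.766667 + 0.007944 = 0.7746111
  W ⇒ negate
Point 3:
  Lat: 53° + 52/60 + 4.5/3600 = 53 + 0.866667 + 0.001250 = 53.8679167
  hemisphere S, so the sign is −
  λ: 58′ + 12.5″ = 58.20833′; 8 + 58.20833/60 = 8.9701389
  E → positive
Point 4:
  φ: 6 + 50/60 + 18/3600 = 6.8383333
  N ⇒ keep positive
  Longitude: 42′ + 0″ = 42.00000′; 11 + 42.00000/60 = 11.7000000
  hemisphere W, so the sign is −
Point 5:
  Latitude: 47 + 38/60 + 45.4/3600 = 47.6459444
  N ⇒ keep positive
  λ: 51′ + 5″ = 51.08333′; 5 + 51.08333/60 = 5.8513889
  E ⇒ keep positive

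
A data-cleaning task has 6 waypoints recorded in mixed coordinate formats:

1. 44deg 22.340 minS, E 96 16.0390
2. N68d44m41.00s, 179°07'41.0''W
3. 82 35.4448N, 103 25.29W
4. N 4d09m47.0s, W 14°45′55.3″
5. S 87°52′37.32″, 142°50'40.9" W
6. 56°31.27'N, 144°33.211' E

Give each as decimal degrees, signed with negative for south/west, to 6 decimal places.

1. -44.372333, 96.267317
2. 68.744722, -179.128056
3. 82.590747, -103.421500
4. 4.163056, -14.765361
5. -87.877033, -142.844694
6. 56.521167, 144.553517

Point 1:
  Lat: 44 + 22.34/60 = 44.3723333
  S → negative
  Longitude: 16.039′ = 0.267317°; total 96.2673167
  E → positive
Point 2:
  Lat: 68° + 44/60 + 41/3600 = 68 + 0.733333 + 0.011389 = 68.7447222
  N → positive
  λ: 179° + 7/60 + 41/3600 = 179 + 0.116667 + 0.011389 = 179.1280556
  W ⇒ negate
Point 3:
  φ: 35.4448′ = 0.590747°; total 82.5907467
  N → positive
  λ: 25.29′ = 0.421500°; total 103.4215000
  hemisphere W, so the sign is −
Point 4:
  Lat: 4° + 9/60 + 47/3600 = 4 + 0.150000 + 0.013056 = 4.1630556
  N ⇒ keep positive
  λ: 45′ + 55.3″ = 45.92167′; 14 + 45.92167/60 = 14.7653611
  W → negative
Point 5:
  φ: 52′ + 37.32″ = 52.62200′; 87 + 52.62200/60 = 87.8770333
  S ⇒ negate
  Longitude: 142 + 50/60 + 40.9/3600 = 142.8446944
  W → negative
Point 6:
  φ: 56 + 31.27/60 = 56.5211667
  N ⇒ keep positive
  Lon: 144 + 33.211/60 = 144.5535167
  E ⇒ keep positive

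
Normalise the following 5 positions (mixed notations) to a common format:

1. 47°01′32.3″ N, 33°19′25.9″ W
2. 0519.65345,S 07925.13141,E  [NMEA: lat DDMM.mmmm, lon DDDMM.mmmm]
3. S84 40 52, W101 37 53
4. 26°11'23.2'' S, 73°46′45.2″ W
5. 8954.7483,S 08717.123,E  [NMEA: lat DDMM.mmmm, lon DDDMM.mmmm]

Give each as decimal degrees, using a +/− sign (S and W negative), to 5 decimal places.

1. 47.02564, -33.32386
2. -5.32756, 79.41886
3. -84.68111, -101.63139
4. -26.18978, -73.77922
5. -89.91247, 87.28538

Point 1:
  Lat: 47° + 1/60 + 32.3/3600 = 47 + 0.016667 + 0.008972 = 47.025639
  N ⇒ keep positive
  λ: 19′ + 25.9″ = 19.43167′; 33 + 19.43167/60 = 33.323861
  W ⇒ negate
Point 2:
  Latitude: split at 2 digits → 05° and 19.65345′; 5 + 19.65345/60 = 5.327558
  S → negative
  λ: split at 3 digits → 079° and 25.13141′; 79 + 25.13141/60 = 79.418857
  E → positive
Point 3:
  φ: 40′ + 52″ = 40.86667′; 84 + 40.86667/60 = 84.681111
  hemisphere S, so the sign is −
  λ: 101 + 37/60 + 53/3600 = 101.631389
  hemisphere W, so the sign is −
Point 4:
  Latitude: 26° + 11/60 + 23.2/3600 = 26 + 0.183333 + 0.006444 = 26.189778
  S ⇒ negate
  Longitude: 46′ + 45.2″ = 46.75333′; 73 + 46.75333/60 = 73.779222
  W ⇒ negate
Point 5:
  Lat: degrees = first 2 digits = 89, minutes = 54.7483; 89 + 54.7483/60 = 89.912472
  S ⇒ negate
  λ: split at 3 digits → 087° and 17.123′; 87 + 17.123/60 = 87.285383
  E ⇒ keep positive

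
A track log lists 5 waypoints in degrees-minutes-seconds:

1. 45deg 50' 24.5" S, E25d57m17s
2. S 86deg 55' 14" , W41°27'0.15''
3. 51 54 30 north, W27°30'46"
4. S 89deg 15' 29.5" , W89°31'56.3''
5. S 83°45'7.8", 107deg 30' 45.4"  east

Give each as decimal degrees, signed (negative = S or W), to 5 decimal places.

1. -45.84014, 25.95472
2. -86.92056, -41.45004
3. 51.90833, -27.51278
4. -89.25819, -89.53231
5. -83.75217, 107.51261

Point 1:
  φ: 45° + 50/60 + 24.5/3600 = 45 + 0.833333 + 0.006806 = 45.840139
  S ⇒ negate
  Longitude: 25 + 57/60 + 17/3600 = 25.954722
  E ⇒ keep positive
Point 2:
  Latitude: 55′ + 14″ = 55.23333′; 86 + 55.23333/60 = 86.920556
  S → negative
  Longitude: 27′ + 0.15″ = 27.00250′; 41 + 27.00250/60 = 41.450042
  W → negative
Point 3:
  φ: 51 + 54/60 + 30/3600 = 51.908333
  N → positive
  Lon: 27 + 30/60 + 46/3600 = 27.512778
  W ⇒ negate
Point 4:
  Latitude: 89° + 15/60 + 29.5/3600 = 89 + 0.250000 + 0.008194 = 89.258194
  S ⇒ negate
  Longitude: 31′ + 56.3″ = 31.93833′; 89 + 31.93833/60 = 89.532306
  W → negative
Point 5:
  Lat: 83 + 45/60 + 7.8/3600 = 83.752167
  S → negative
  Lon: 107 + 30/60 + 45.4/3600 = 107.512611
  E ⇒ keep positive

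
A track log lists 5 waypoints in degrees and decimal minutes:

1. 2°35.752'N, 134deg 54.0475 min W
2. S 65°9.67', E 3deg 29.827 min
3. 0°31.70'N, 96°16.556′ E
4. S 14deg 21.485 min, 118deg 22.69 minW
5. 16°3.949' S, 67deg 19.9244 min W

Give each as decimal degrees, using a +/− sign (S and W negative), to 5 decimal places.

1. 2.59587, -134.90079
2. -65.16117, 3.49712
3. 0.52833, 96.27593
4. -14.35808, -118.37817
5. -16.06582, -67.33207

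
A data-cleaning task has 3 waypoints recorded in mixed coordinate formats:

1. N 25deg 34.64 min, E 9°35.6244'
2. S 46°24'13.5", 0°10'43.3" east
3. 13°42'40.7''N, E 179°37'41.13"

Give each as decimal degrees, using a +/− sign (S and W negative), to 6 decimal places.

Point 1:
  φ: 25 + 34.64/60 = 25.5773333
  N → positive
  λ: 9 + 35.6244/60 = 9.5937400
  E ⇒ keep positive
Point 2:
  Latitude: 24′ + 13.5″ = 24.22500′; 46 + 24.22500/60 = 46.4037500
  hemisphere S, so the sign is −
  λ: 0° + 10/60 + 43.3/3600 = 0 + 0.166667 + 0.012028 = 0.1786944
  E ⇒ keep positive
Point 3:
  φ: 13 + 42/60 + 40.7/3600 = 13.7113056
  N ⇒ keep positive
  Longitude: 179° + 37/60 + 41.13/3600 = 179 + 0.616667 + 0.011425 = 179.6280917
  E ⇒ keep positive

1. 25.577333, 9.593740
2. -46.403750, 0.178694
3. 13.711306, 179.628092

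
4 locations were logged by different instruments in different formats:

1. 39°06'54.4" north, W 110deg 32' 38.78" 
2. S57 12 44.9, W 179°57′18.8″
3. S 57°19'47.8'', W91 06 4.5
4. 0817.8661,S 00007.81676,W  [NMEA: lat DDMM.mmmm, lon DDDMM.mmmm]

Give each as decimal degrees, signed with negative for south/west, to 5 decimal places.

1. 39.11511, -110.54411
2. -57.21247, -179.95522
3. -57.32994, -91.10125
4. -8.29777, -0.13028

Point 1:
  Latitude: 39° + 6/60 + 54.4/3600 = 39 + 0.100000 + 0.015111 = 39.115111
  N → positive
  Lon: 110 + 32/60 + 38.78/3600 = 110.544106
  hemisphere W, so the sign is −
Point 2:
  Lat: 12′ + 44.9″ = 12.74833′; 57 + 12.74833/60 = 57.212472
  S → negative
  Longitude: 179 + 57/60 + 18.8/3600 = 179.955222
  W → negative
Point 3:
  Latitude: 57° + 19/60 + 47.8/3600 = 57 + 0.316667 + 0.013278 = 57.329944
  S → negative
  λ: 91 + 6/60 + 4.5/3600 = 91.101250
  W → negative
Point 4:
  Latitude: split at 2 digits → 08° and 17.8661′; 8 + 17.8661/60 = 8.297768
  S → negative
  Lon: split at 3 digits → 000° and 7.81676′; 0 + 7.81676/60 = 0.130279
  W → negative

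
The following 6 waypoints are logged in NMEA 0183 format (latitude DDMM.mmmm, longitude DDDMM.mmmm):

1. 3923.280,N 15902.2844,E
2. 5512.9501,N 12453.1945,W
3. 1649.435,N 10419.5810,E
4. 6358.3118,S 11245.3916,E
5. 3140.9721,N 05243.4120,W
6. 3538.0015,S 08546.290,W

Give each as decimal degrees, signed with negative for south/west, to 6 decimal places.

1. 39.388000, 159.038073
2. 55.215835, -124.886575
3. 16.823917, 104.326350
4. -63.971863, 112.756527
5. 31.682868, -52.723533
6. -35.633358, -85.771500

Point 1:
  φ: split at 2 digits → 39° and 23.28′; 39 + 23.28/60 = 39.3880000
  N ⇒ keep positive
  Lon: split at 3 digits → 159° and 2.2844′; 159 + 2.2844/60 = 159.0380733
  E ⇒ keep positive
Point 2:
  Latitude: degrees = first 2 digits = 55, minutes = 12.9501; 55 + 12.9501/60 = 55.2158350
  N ⇒ keep positive
  Lon: degrees = first 3 digits = 124, minutes = 53.1945; 124 + 53.1945/60 = 124.8865750
  W → negative
Point 3:
  Lat: split at 2 digits → 16° and 49.435′; 16 + 49.435/60 = 16.8239167
  N → positive
  Lon: split at 3 digits → 104° and 19.581′; 104 + 19.581/60 = 104.3263500
  E ⇒ keep positive
Point 4:
  Latitude: split at 2 digits → 63° and 58.3118′; 63 + 58.3118/60 = 63.9718633
  S → negative
  Longitude: degrees = first 3 digits = 112, minutes = 45.3916; 112 + 45.3916/60 = 112.7565267
  E → positive
Point 5:
  Latitude: split at 2 digits → 31° and 40.9721′; 31 + 40.9721/60 = 31.6828683
  N → positive
  Longitude: degrees = first 3 digits = 52, minutes = 43.412; 52 + 43.412/60 = 52.7235333
  hemisphere W, so the sign is −
Point 6:
  Lat: split at 2 digits → 35° and 38.0015′; 35 + 38.0015/60 = 35.6333583
  hemisphere S, so the sign is −
  Longitude: degrees = first 3 digits = 85, minutes = 46.29; 85 + 46.29/60 = 85.7715000
  hemisphere W, so the sign is −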